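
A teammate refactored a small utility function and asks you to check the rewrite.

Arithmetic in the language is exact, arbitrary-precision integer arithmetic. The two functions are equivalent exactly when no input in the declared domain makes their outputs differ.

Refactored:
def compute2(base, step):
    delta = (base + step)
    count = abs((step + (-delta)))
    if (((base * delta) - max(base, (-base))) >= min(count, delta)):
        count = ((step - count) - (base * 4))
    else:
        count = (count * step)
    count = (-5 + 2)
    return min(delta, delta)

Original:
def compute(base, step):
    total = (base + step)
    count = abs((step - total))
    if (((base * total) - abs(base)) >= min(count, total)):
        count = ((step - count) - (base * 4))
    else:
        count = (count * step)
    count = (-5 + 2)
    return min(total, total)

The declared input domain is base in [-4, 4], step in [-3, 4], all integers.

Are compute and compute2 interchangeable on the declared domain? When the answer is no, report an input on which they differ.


Although arithmetic usage differs, plus min/max/abs usage differs, plus local variable names differ, 72/72 inputs agree.
verdict: equivalent


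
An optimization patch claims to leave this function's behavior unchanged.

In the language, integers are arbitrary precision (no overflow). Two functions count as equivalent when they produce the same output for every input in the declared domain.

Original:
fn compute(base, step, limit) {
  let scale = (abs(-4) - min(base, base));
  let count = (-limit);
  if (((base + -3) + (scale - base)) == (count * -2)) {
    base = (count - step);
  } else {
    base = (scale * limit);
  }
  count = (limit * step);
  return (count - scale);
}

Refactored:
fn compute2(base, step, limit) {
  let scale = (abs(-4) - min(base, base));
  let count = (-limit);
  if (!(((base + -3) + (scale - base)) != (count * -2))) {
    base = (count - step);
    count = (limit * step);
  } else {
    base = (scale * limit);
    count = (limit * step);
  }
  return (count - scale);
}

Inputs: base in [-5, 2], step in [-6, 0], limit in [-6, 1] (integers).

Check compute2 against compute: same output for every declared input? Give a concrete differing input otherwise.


Although boolean connective usage differs; statement counts differ; arithmetic usage differs; comparison usage differs, 448/448 inputs agree.
verdict: equivalent


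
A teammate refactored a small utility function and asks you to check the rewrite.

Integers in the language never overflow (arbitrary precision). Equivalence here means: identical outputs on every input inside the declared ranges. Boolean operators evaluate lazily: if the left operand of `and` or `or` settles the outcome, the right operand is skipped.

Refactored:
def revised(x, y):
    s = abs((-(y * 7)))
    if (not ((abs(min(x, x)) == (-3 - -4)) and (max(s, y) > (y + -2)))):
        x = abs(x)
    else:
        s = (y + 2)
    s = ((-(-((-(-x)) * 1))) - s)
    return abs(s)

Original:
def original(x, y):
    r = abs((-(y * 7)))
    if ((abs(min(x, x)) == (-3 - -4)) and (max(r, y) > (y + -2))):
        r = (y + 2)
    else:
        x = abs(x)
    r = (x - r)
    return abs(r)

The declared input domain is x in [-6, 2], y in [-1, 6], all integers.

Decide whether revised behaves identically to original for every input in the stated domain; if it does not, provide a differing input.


The two are interchangeable: local variable names differ, plus boolean connective usage differs, plus constant usage differs, plus arithmetic usage differs, and every declared input agrees.
One worked example (x=-4, y=-1) — original: r=7, then ((abs(min(x, x)) == (-3 - -4)) and (max(r, y) > (y + -2))) is false, then x=4, then r=-3, then returns 3; revised: s=7, then (not ((abs(min(x, x)) == (-3 - -4)) and (max(s, y) > (y + -2)))) is true, then x=4, then s=-3, then returns 3; agreement on 3.
Checked all 72 inputs in the declared domain: the outputs agree on every one.
verdict: equivalent


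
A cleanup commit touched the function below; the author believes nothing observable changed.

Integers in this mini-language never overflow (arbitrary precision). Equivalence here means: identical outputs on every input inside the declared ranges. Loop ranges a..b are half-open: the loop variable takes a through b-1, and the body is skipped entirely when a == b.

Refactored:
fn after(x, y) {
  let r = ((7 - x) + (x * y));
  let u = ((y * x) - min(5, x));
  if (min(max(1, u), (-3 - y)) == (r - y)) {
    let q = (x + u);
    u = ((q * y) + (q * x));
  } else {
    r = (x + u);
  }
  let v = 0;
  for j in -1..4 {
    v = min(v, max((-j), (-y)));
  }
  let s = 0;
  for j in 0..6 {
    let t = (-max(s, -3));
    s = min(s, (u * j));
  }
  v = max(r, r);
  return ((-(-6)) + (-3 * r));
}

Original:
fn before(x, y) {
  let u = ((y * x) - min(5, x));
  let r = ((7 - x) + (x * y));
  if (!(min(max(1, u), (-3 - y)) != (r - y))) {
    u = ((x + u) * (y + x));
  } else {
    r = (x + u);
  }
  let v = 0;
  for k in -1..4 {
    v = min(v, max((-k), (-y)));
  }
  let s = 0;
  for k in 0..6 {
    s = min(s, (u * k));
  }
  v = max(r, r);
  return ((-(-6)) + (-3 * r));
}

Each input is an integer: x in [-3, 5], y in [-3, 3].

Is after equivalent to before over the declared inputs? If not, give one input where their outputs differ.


This is a faithful refactor — arithmetic usage differs, plus comparison usage differs, plus min/max/abs usage differs, plus statement counts differ, plus boolean connective usage differs, plus local variable names differ, plus constant usage differs, but the computed results match everywhere.
One worked example (x=3, y=-2) — before: u = -9; r = -2; (!(min(max(1, u), (-3 - y)) != (r - y))) -> false; r = -6; v = 0; [k=-1]; v = 0; [k=0]; v = 0; [k=1]; v = 0; [k=2]; v = 0; [k=3]; v = 0; s = 0; [k=0]; s = 0; [k=1]; s = -9; [k=2]; s = -18; [k=3]; s = -27; [k=4]; s = -36; [k=5]; s = -45; v = -6; return 24; after: r = -2; u = -9; (min(max(1, u), (-3 - y)) == (r - y)) -> false; r = -6; v = 0; [j=-1]; v = 0; [j=0]; v = 0; [j=1]; v = 0; [j=2]; v = 0; [j=3]; v = 0; s = 0; [j=0]; t = 0; s = 0; [j=1]; t = 0; s = -9; [j=2]; t = 3; s = -18; [j=3]; t = 3; s = -27; [j=4]; t = 3; s = -36; [j=5]; t = 3; s = -45; v = -6; return 24; agreement on 24.
Sweeping the whole domain (63 inputs) finds no disagreement.
verdict: equivalent


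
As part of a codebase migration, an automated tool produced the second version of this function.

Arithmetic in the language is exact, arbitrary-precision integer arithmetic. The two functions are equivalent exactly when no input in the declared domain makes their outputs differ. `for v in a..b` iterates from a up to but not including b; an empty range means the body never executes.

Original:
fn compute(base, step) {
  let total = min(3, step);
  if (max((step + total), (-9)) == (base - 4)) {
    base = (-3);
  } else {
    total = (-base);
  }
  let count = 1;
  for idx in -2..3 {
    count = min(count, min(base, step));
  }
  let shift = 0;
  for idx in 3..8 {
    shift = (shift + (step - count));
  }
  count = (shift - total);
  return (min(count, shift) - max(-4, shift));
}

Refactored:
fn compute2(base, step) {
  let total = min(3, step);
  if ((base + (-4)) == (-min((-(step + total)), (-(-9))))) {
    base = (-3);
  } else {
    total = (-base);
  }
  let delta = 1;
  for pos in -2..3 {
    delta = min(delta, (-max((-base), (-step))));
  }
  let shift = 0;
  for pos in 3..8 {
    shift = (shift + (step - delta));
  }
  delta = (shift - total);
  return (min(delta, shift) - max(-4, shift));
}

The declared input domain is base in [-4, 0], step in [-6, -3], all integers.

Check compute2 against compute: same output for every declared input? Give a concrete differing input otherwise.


The two versions differ — the changes include arithmetic usage differs, local variable names differ.
Tracing base=-3, step=-3: compute: total = -3; (max((step + total), (-9)) == (base - 4)) -> false; total = 3; count = 1; [idx=-2]; count = -3; [idx=-1]; count = -3; [idx=0]; count = -3; [idx=1]; count = -3; [idx=2]; count = -3; shift = 0; [idx=3]; shift = 0; [idx=4]; shift = 0; [idx=5]; shift = 0; [idx=6]; shift = 0; [idx=7]; shift = 0; count = -3; return -3 | compute2: total = -3; ((base + (-4)) == (-min((-(step + total)), (-(-9))))) -> false; total = 3; delta = 1; [pos=-2]; delta = -3; [pos=-1]; delta = -3; [pos=0]; delta = -3; [pos=1]; delta = -3; [pos=2]; delta = -3; shift = 0; [pos=3]; shift = 0; [pos=4]; shift = 0; [pos=5]; shift = 0; [pos=6]; shift = 0; [pos=7]; shift = 0; delta = -3; return -3 — matching result -3.
Checked all 20 inputs in the declared domain: the outputs agree on every one.
verdict: equivalent


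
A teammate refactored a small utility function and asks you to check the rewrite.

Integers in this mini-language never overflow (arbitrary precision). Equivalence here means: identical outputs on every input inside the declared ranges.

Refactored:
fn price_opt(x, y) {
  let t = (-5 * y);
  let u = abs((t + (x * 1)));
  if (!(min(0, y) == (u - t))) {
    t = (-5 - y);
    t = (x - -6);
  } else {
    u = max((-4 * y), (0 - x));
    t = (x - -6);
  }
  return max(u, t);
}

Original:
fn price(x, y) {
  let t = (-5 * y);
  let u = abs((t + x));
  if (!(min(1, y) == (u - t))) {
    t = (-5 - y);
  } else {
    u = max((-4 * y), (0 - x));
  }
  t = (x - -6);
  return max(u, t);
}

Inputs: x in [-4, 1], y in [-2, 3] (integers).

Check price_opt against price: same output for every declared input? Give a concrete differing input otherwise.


Equivalent. Although `1` became `0`, no input in the stated domain can expose it.
Sweeping the whole domain (36 inputs) finds no disagreement.
Spot check at x=-4, y=1 — price: t = -5; u = 9; (!(min(1, y) == (u - t))) -> true; t = -6; t = 2; return 9. price_opt: t = -5; u = 9; (!(min(0, y) == (u - t))) -> true; t = -6; t = 2; return 9. Both give 9.
verdict: equivalent


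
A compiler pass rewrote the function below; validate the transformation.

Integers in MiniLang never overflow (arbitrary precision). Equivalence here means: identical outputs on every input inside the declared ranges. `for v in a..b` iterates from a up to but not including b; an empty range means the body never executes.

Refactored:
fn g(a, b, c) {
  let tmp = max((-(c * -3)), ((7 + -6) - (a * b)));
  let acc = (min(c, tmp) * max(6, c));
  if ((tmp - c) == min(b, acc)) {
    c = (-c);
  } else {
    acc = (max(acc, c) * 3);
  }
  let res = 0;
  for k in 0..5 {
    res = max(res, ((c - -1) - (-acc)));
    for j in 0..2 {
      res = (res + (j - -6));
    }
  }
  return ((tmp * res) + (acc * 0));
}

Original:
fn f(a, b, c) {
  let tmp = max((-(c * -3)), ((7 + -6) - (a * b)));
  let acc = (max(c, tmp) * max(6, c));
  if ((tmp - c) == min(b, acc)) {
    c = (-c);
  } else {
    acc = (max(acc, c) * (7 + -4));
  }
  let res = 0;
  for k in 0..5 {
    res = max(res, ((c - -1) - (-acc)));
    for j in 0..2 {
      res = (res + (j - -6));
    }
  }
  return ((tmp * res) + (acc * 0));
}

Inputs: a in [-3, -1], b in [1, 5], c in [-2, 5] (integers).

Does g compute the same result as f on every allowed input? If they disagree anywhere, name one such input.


a=-3, b=1, c=-2 yields 544 from f but 260 from g.
verdict: not equivalent; witness: a=-3, b=1, c=-2


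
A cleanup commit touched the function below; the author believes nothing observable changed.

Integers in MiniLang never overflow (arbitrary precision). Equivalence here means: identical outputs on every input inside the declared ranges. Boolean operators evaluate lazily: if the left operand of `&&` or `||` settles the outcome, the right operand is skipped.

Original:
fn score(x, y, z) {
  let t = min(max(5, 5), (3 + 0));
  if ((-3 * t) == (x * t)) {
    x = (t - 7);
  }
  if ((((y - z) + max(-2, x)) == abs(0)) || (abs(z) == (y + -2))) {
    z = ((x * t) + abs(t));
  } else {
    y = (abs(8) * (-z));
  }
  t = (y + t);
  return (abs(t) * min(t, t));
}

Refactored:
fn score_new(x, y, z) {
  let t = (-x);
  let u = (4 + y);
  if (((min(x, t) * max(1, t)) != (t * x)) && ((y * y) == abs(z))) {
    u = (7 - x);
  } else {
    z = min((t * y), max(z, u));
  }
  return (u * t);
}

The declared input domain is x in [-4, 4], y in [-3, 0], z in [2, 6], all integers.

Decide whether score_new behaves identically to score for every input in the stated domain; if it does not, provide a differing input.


x=-4, y=-3, z=2 yields -169 from score but 4 from score_new.
verdict: not equivalent; witness: x=-4, y=-3, z=2


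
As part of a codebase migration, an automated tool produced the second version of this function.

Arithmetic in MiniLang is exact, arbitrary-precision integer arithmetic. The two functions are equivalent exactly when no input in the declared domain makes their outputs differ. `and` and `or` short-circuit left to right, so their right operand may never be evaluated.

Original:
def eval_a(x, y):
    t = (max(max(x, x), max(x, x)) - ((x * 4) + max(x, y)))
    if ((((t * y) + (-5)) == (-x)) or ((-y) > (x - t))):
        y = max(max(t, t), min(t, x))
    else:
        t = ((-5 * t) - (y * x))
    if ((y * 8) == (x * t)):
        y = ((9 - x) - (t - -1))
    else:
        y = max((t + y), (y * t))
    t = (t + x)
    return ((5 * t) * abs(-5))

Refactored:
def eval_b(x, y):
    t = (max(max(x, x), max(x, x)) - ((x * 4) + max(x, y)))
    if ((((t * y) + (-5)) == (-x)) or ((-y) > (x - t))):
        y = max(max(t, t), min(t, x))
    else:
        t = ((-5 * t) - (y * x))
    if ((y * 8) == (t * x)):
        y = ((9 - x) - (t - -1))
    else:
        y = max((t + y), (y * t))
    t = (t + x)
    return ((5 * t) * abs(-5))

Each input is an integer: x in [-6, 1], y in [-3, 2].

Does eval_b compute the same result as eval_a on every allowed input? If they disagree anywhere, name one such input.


The two versions differ — the changes include same computation, different form.
Tracing x=-4, y=2: eval_a: t = 10; ((((t * y) + (-5)) == (-x)) or ((-y) > (x - t))) -> true; y = 10; ((y * 8) == (x * t)) -> false; y = 100; t = 6; return 150 | eval_b: t = 10; ((((t * y) + (-5)) == (-x)) or ((-y) > (x - t))) -> true; y = 10; ((y * 8) == (t * x)) -> false; y = 100; t = 6; return 150 — matching result 150.
Checked all 48 inputs in the declared domain: the outputs agree on every one.
verdict: equivalent


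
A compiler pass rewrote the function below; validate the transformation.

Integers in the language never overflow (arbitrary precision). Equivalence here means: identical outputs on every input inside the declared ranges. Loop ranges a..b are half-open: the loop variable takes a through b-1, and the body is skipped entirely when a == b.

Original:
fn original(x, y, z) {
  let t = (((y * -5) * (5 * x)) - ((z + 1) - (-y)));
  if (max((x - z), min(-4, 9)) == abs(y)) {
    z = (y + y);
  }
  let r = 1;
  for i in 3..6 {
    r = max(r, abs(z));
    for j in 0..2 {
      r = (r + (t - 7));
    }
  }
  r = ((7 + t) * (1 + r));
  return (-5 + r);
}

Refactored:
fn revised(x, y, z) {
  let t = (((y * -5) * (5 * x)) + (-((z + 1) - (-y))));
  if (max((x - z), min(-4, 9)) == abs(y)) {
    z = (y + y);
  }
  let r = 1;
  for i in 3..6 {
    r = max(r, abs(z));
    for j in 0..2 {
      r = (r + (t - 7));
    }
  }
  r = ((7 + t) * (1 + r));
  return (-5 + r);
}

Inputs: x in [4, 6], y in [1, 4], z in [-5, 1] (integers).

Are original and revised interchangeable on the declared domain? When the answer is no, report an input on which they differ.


Side by side, the visible changes include: arithmetic usage differs.
One worked example (x=6, y=2, z=-5) — original: t = -298; (max((x - z), min(-4, 9)) == abs(y)) -> false; r = 1; [i=3]; r = 5; [j=0]; r = -300; [j=1]; r = -605; [i=4]; r = 5; [j=0]; r = -300; [j=1]; r = -605; [i=5]; r = 5; [j=0]; r = -300; [j=1]; r = -605; r = 175764; return 175759; revised: t = -298; (max((x - z), min(-4, 9)) == abs(y)) -> false; r = 1; [i=3]; r = 5; [j=0]; r = -300; [j=1]; r = -605; [i=4]; r = 5; [j=0]; r = -300; [j=1]; r = -605; [i=5]; r = 5; [j=0]; r = -300; [j=1]; r = -605; r = 175764; return 175759; agreement on 175759.
Checked all 84 inputs in the declared domain: the outputs agree on every one.
verdict: equivalent


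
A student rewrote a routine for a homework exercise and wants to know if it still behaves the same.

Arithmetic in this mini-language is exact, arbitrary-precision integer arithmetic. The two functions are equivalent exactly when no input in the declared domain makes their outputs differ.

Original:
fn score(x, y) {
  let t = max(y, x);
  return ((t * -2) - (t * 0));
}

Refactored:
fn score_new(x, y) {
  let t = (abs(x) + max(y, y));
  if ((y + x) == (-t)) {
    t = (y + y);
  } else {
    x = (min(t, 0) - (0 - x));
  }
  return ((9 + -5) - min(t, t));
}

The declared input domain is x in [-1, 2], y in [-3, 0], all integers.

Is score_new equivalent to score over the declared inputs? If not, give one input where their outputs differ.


There is a counterexample at x=-1, y=-3: 2 on one side, 6 on the other.
score: t := -1 | result 2
score_new: t := -2 | ((y + x) == (-t)): false | x := -3 | result 6
verdict: not equivalent; witness: x=-1, y=-3


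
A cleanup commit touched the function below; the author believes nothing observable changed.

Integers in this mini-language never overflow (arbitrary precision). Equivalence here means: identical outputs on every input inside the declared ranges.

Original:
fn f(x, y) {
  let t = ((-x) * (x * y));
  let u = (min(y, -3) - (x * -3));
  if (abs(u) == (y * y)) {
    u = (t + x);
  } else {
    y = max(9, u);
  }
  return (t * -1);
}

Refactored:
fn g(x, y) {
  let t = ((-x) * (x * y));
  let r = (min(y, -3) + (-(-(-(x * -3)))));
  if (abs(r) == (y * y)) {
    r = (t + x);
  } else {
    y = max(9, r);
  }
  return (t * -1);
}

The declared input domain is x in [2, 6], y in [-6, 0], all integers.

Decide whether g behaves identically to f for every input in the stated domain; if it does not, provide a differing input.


This is a faithful refactor — local variable names differ, and arithmetic usage differs, but the computed results match everywhere.
As a probe, take x=2, y=0: f runs t=0, then u=3, then (abs(u) == (y * y)) is false, then y=9, then returns 0; g runs t=0, then r=3, then (abs(r) == (y * y)) is false, then y=9, then returns 0; both end at 0.
Every one of the 35 inputs gives matching results.
verdict: equivalent


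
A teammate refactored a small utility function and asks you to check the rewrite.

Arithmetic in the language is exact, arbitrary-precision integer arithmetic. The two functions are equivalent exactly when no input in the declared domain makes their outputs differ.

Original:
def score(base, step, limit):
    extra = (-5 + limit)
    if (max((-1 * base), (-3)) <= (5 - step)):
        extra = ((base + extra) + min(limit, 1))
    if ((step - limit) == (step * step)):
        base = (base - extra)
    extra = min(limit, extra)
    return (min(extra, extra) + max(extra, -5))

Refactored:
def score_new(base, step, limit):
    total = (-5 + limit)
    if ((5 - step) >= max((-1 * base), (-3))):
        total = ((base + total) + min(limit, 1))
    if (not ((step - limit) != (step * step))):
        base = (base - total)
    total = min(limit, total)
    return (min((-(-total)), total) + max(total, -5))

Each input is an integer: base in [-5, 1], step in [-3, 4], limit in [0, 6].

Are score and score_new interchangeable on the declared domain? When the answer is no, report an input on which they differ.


The two are interchangeable: comparison usage differs, and boolean connective usage differs, and local variable names differ, and every declared input agrees.
Tracing base=-5, step=-1, limit=1: score: extra becomes -4; next (max((-1 * base), (-3)) <= (5 - step)) evaluates to true; next extra becomes -8; next ((step - limit) == (step * step)) evaluates to false; next extra becomes -8; next final value -13 | score_new: total becomes -4; next ((5 - step) >= max((-1 * base), (-3))) evaluates to true; next total becomes -8; next (not ((step - limit) != (step * step))) evaluates to false; next total becomes -8; next final value -13 — matching result -13.
An exhaustive pass over the 392 declared inputs shows identical outputs.
verdict: equivalent


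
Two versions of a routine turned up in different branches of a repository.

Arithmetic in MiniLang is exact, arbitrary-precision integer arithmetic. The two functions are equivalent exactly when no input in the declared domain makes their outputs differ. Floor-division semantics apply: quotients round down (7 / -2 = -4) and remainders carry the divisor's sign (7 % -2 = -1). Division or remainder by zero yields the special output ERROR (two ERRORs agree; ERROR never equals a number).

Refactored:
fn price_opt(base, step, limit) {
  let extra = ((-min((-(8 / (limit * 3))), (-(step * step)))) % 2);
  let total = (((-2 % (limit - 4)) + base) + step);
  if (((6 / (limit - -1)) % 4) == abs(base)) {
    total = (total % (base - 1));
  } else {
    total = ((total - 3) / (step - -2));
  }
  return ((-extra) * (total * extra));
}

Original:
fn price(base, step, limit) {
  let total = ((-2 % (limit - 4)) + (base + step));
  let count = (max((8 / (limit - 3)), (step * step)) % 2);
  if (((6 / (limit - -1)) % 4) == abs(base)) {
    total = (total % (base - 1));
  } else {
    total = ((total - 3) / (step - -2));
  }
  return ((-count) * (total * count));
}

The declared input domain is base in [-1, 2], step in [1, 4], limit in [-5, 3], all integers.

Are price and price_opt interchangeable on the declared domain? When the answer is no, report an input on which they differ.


The rewrite breaks on base=-1, step=1, limit=0, where the results are 2 and ERROR.
price: total = -2; count = 1; (((6 / (limit - -1)) % 4) == abs(base)) -> false; total = -2; return 2
price_opt: division by zero -> ERROR
verdict: not equivalent; witness: base=-1, step=1, limit=0


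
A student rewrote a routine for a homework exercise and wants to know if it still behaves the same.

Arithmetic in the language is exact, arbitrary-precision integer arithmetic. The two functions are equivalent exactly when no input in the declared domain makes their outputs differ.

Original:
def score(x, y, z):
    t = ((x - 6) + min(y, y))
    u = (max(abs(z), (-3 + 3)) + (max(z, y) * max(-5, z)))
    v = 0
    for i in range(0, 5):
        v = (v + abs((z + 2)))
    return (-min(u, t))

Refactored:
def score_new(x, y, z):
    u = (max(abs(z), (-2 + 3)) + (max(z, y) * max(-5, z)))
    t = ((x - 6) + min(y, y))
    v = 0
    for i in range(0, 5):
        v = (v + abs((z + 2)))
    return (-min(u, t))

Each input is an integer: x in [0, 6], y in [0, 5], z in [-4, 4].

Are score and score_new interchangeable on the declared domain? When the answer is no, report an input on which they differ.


Consider the input x=2, y=5, z=0.
score: t becomes 1; next u becomes 0; next v becomes 0; next at i=0:; next v becomes 2; next at i=1:; next v becomes 4; next at i=2:; next v becomes 6; next at i=3:; next v becomes 8; next at i=4:; next v becomes 10; next final value 0
score_new: u becomes 1; next t becomes 1; next v becomes 0; next at i=0:; next v becomes 2; next at i=1:; next v becomes 4; next at i=2:; next v becomes 6; next at i=3:; next v becomes 8; next at i=4:; next v becomes 10; next final value -1
0 != -1, so the rewrite changes behavior.
verdict: not equivalent; witness: x=2, y=5, z=0


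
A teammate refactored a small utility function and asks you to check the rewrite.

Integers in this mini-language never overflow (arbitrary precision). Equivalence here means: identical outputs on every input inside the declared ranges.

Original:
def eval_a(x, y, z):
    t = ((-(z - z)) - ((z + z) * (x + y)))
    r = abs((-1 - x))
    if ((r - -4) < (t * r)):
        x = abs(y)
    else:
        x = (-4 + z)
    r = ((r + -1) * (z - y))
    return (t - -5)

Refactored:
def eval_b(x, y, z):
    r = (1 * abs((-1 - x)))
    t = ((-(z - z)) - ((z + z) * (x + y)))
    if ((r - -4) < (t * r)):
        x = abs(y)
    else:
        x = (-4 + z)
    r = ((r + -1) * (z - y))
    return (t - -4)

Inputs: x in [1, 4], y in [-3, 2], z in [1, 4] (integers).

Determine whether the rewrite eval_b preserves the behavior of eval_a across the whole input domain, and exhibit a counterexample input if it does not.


Evaluate both at x=1, y=-3, z=1.
eval_a: t := 4 | r := 2 | ((r - -4) < (t * r)): true | x := 3 | r := 4 | result 9
eval_b: r := 2 | t := 4 | ((r - -4) < (t * r)): true | x := 3 | r := 4 | result 8
9 vs 8 — the two versions disagree here.
verdict: not equivalent; witness: x=1, y=-3, z=1


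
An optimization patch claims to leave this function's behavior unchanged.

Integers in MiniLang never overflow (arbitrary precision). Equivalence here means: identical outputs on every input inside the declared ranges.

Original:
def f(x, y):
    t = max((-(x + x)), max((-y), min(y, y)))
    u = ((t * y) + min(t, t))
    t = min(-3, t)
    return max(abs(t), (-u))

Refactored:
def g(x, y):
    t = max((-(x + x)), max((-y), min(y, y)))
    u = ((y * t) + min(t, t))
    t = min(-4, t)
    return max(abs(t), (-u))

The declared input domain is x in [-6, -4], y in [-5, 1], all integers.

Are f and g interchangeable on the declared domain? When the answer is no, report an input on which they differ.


The rewrite breaks on x=-6, y=-1, where the results are 3 and 4.
f: t=12, then u=0, then t=-3, then returns 3
g: t=12, then u=0, then t=-4, then returns 4
verdict: not equivalent; witness: x=-6, y=-1


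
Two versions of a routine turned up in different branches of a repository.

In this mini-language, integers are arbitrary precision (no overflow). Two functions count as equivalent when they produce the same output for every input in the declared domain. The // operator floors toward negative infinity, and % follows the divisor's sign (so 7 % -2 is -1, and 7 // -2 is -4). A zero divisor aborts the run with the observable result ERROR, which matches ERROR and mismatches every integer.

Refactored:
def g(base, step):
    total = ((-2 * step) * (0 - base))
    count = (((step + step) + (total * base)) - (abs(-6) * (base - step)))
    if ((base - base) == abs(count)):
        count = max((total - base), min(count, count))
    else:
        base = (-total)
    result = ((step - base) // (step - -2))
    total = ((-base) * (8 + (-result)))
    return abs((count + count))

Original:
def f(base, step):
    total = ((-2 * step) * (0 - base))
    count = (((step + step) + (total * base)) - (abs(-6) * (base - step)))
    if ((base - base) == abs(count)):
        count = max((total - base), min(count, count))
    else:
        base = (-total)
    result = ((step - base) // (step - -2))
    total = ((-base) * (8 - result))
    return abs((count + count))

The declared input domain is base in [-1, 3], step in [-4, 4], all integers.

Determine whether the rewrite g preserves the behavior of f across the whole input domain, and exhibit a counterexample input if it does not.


Behavior is preserved: although arithmetic usage differs, the outputs never diverge.
Spot check at base=1, step=0 — f: total := 0 | count := -6 | ((base - base) == abs(count)): false | base := 0 | result := 0 | total := 0 | result 12. g: total := 0 | count := -6 | ((base - base) == abs(count)): false | base := 0 | result := 0 | total := 0 | result 12. Both give 12.
Sweeping the whole domain (45 inputs) finds no disagreement.
verdict: equivalent


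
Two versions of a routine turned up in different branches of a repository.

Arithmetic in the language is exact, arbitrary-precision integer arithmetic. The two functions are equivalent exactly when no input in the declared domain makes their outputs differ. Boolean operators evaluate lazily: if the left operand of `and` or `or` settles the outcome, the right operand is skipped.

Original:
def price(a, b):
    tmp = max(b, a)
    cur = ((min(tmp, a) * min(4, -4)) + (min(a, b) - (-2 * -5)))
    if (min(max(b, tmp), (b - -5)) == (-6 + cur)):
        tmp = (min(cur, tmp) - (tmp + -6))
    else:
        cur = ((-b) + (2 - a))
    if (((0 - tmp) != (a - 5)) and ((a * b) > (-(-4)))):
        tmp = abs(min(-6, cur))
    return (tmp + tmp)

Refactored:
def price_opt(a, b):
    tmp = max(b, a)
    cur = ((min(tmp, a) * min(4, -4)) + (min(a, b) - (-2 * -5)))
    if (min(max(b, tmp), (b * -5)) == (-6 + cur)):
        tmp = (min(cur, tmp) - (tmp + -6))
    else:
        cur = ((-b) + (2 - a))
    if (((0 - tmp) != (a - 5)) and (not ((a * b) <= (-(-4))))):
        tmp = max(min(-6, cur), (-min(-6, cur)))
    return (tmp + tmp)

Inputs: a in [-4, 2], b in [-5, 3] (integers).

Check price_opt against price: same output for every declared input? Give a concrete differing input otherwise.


Take a=-2, b=2.
price: tmp becomes 2; next cur becomes -4; next (min(max(b, tmp), (b - -5)) == (-6 + cur)) evaluates to false; next cur becomes 2; next (((0 - tmp) != (a - 5)) and ((a * b) > (-(-4)))) evaluates to false; next final value 4
price_opt: tmp becomes 2; next cur becomes -4; next (min(max(b, tmp), (b * -5)) == (-6 + cur)) evaluates to true; next tmp becomes 0; next (((0 - tmp) != (a - 5)) and (not ((a * b) <= (-(-4))))) evaluates to false; next final value 0
4 and 0 differ, so these are not the same function on this domain.
verdict: not equivalent; witness: a=-2, b=2


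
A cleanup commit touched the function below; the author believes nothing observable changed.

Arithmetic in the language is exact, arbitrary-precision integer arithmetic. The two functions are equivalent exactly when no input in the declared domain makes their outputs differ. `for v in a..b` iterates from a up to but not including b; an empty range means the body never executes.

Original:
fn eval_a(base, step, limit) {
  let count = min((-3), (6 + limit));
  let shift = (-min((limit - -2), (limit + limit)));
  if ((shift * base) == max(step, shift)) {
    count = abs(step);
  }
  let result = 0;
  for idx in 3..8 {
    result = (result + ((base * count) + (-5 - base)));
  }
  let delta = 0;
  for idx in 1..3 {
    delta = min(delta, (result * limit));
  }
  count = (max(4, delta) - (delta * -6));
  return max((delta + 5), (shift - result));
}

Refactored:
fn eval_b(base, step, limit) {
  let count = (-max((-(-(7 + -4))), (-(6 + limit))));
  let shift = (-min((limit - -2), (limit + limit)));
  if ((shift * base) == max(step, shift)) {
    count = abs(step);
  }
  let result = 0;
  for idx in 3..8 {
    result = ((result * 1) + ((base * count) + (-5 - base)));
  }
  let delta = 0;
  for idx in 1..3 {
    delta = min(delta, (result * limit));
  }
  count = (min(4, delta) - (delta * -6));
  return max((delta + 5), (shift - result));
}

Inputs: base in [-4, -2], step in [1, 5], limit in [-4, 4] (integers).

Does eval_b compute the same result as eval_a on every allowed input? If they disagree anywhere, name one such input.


Equivalent. The suspicious edit (`max(4, delta)` became `min(4, delta)`) never changes the result for any input inside the declared domain.
Across all 135 domain points the two functions coincide.
Tracing base=-3, step=3, limit=2: eval_a: count = -3; shift = -4; ((shift * base) == max(step, shift)) -> false; result = 0; [idx=3]; result = 7; [idx=4]; result = 14; [idx=5]; result = 21; [idx=6]; result = 28; [idx=7]; result = 35; delta = 0; [idx=1]; delta = 0; [idx=2]; delta = 0; count = 4; return 5 | eval_b: count = -3; shift = -4; ((shift * base) == max(step, shift)) -> false; result = 0; [idx=3]; result = 7; [idx=4]; result = 14; [idx=5]; result = 21; [idx=6]; result = 28; [idx=7]; result = 35; delta = 0; [idx=1]; delta = 0; [idx=2]; delta = 0; count = 0; return 5 — matching result 5.
verdict: equivalent


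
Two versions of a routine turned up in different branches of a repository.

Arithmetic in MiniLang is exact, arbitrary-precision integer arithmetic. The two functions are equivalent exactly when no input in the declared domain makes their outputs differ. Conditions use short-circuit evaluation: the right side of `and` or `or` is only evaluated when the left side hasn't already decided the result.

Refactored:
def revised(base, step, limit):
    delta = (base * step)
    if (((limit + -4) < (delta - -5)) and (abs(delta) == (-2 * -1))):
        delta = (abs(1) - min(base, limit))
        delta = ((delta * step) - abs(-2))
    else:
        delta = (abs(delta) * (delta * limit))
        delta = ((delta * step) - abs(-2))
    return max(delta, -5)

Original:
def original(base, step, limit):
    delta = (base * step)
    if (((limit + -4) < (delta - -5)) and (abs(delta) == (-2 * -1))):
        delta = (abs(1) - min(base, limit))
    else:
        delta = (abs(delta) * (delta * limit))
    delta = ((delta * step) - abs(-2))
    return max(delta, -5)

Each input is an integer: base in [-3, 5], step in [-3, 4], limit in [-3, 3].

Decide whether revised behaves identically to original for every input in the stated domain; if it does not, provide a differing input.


Changes here: statement counts differ; and min/max/abs usage differs; and arithmetic usage differs; and constant usage differs; the full 504-point sweep finds no disagreement.
verdict: equivalent


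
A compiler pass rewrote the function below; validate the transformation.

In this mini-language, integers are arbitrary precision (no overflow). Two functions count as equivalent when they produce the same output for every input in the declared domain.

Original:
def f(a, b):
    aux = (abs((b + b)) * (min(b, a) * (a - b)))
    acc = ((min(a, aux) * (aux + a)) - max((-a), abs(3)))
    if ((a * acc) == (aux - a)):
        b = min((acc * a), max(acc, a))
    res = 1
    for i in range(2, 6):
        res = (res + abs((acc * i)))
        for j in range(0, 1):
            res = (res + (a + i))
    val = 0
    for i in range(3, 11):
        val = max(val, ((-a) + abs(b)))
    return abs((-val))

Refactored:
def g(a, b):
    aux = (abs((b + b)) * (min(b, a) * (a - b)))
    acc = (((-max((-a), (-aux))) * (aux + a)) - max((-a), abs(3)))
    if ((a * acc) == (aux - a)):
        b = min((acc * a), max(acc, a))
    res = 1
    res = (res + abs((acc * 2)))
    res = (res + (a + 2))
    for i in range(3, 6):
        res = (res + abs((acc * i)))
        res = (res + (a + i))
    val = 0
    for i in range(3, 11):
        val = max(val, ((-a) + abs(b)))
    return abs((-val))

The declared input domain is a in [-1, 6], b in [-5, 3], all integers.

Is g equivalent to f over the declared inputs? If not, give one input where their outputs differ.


Reading the diff, among the changes: arithmetic usage differs, plus loop structure differs, plus local variable names differ, plus constant usage differs, plus min/max/abs usage differs, plus statement counts differ.
As a probe, take a=0, b=-5: f runs aux=-250, then acc=62497, then ((a * acc) == (aux - a)) is false, then res=1, then (i=2), then res=124995, then (j=0), then res=124997, then (i=3), then res=312488, then (j=0), then res=312491, then (i=4), then res=562479, then (j=0), then res=562483, then (i=5), then res=874968, then (j=0), then res=874973, then val=0, then (i=3), then val=5, then (i=4), then val=5, then (i=5), then val=5, then (i=6), then val=5, then (i=7), then val=5, then (i=8), then val=5, then (i=9), then val=5, then (i=10), then val=5, then returns 5; g runs aux=-250, then acc=62497, then ((a * acc) == (aux - a)) is false, then res=1, then res=124995, then res=124997, then (i=3), then res=312488, then res=312491, then (i=4), then res=562479, then res=562483, then (i=5), then res=874968, then res=874973, then val=0, then (i=3), then val=5, then (i=4), then val=5, then (i=5), then val=5, then (i=6), then val=5, then (i=7), then val=5, then (i=8), then val=5, then (i=9), then val=5, then (i=10), then val=5, then returns 5; both end at 5.
Sweeping the whole domain (72 inputs) finds no disagreement.
verdict: equivalent


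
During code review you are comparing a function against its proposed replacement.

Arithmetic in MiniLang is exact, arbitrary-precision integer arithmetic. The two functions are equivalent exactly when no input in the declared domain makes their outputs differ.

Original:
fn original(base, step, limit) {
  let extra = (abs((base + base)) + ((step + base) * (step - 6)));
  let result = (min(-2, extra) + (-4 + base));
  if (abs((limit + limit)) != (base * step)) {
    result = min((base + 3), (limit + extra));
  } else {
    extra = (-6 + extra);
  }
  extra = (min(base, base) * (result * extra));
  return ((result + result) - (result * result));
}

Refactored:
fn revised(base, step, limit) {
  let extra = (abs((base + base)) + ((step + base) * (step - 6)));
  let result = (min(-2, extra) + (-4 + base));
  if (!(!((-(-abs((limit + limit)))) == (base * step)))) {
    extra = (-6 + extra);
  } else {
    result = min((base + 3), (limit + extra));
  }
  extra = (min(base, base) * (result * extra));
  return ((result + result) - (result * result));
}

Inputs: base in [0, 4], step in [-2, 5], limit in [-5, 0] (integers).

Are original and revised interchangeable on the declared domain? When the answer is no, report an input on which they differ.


The two versions differ — the changes include comparison usage differs, boolean connective usage differs.
Tracing base=4, step=-2, limit=-5: original: extra becomes -8; next result becomes -8; next (abs((limit + limit)) != (base * step)) evaluates to true; next result becomes -13; next extra becomes 416; next final value -195 | revised: extra becomes -8; next result becomes -8; next (!(!((-(-abs((limit + limit)))) == (base * step)))) evaluates to false; next result becomes -13; next extra becomes 416; next final value -195 — matching result -195.
Across all 240 domain points the two functions coincide.
verdict: equivalent


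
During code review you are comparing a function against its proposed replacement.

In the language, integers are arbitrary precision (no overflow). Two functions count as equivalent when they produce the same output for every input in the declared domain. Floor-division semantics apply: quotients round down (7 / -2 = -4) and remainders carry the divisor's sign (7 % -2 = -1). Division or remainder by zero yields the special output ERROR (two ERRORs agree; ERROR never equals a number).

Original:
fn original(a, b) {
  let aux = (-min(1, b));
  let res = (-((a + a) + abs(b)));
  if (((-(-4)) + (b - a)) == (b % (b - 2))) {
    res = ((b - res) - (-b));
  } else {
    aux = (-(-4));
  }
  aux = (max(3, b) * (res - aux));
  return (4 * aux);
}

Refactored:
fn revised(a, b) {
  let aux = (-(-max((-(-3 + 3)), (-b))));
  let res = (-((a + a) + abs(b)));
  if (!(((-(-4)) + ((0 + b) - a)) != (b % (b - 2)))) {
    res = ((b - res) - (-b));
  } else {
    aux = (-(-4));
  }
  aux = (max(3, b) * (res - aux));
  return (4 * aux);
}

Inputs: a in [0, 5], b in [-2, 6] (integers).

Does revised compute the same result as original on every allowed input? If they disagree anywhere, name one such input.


There is a counterexample at a=5, b=1: 168 on one side, 156 on the other.
original: aux=-1, then res=-11, then (((-(-4)) + (b - a)) == (b % (b - 2))) is true, then res=13, then aux=42, then returns 168
revised: aux=0, then res=-11, then (!(((-(-4)) + ((0 + b) - a)) != (b % (b - 2)))) is true, then res=13, then aux=39, then returns 156
verdict: not equivalent; witness: a=5, b=1


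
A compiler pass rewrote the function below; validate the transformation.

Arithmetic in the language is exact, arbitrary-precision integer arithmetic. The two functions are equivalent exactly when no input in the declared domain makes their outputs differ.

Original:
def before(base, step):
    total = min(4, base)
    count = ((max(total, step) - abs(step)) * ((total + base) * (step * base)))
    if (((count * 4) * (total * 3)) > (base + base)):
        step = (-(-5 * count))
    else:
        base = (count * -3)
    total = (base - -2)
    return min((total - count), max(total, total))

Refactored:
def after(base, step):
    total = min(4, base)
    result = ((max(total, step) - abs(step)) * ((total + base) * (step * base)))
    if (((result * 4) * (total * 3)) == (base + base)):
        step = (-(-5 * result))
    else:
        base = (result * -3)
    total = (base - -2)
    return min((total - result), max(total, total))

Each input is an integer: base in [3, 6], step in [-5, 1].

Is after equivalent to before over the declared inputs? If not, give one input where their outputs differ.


There is a counterexample at base=3, step=-5: -175 on one side, -718 on the other.
before: total becomes 3; next count becomes 180; next (((count * 4) * (total * 3)) > (base + base)) evaluates to true; next step becomes 900; next total becomes 5; next final value -175
after: total becomes 3; next result becomes 180; next (((result * 4) * (total * 3)) == (base + base)) evaluates to false; next base becomes -540; next total becomes -538; next final value -718
verdict: not equivalent; witness: base=3, step=-5
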